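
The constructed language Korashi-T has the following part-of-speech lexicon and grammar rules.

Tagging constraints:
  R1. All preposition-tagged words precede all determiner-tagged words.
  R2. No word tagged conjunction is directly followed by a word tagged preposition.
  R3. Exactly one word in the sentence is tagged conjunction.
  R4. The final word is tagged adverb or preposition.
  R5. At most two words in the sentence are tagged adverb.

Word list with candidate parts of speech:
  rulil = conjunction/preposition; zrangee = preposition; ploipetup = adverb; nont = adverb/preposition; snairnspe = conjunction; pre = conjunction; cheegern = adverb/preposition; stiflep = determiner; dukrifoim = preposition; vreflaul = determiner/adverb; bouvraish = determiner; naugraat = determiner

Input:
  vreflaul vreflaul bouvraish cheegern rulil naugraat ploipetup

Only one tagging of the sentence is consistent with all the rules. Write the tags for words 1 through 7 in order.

determiner determiner determiner adverb conjunction determiner adverb

Candidates per position — 1:vreflaul {determiner,adverb}; 2:vreflaul {determiner,adverb}; 3:bouvraish {determiner}; 4:cheegern {adverb,preposition}; 5:rulil {conjunction,preposition}; 6:naugraat {determiner}; 7:ploipetup {adverb}.
Word 4 cannot be preposition — rule 1 would then fail for every completion. It is adverb.
Word 5 cannot be preposition — rule 1 would then fail for every completion. It is conjunction.
Word 1 cannot be adverb — rule 5 would then fail for every completion. It is determiner.
Word 2 cannot be adverb — rule 5 would then fail for every completion. It is determiner.
That leaves exactly one tagging: determiner determiner determiner adverb conjunction determiner adverb.
Verifying each rule — rule 1 holds; rule 2 holds; rule 3 holds; rule 4 holds; rule 5 holds.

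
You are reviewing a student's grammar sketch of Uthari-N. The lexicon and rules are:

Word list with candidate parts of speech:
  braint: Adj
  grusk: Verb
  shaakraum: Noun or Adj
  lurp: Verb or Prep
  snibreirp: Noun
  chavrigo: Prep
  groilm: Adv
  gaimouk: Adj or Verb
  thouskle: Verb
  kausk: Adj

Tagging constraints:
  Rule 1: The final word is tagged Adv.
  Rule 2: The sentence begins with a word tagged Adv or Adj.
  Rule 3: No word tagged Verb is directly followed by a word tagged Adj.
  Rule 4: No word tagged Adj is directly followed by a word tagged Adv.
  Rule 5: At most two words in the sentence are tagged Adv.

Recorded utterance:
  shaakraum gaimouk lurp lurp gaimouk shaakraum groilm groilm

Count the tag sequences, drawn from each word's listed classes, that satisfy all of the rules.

12

Candidates per position — 1:shaakraum {Noun,Adj}; 2:gaimouk {Adj,Verb}; 3:lurp {Verb,Prep}; 4:lurp {Verb,Prep}; 5:gaimouk {Adj,Verb}; 6:shaakraum {Noun,Adj}; 7:groilm {Adv}; 8:groilm {Adv}.
There are 64 candidate sequences in total.
Checking each against the rules leaves 12 sequences.
Count = 12.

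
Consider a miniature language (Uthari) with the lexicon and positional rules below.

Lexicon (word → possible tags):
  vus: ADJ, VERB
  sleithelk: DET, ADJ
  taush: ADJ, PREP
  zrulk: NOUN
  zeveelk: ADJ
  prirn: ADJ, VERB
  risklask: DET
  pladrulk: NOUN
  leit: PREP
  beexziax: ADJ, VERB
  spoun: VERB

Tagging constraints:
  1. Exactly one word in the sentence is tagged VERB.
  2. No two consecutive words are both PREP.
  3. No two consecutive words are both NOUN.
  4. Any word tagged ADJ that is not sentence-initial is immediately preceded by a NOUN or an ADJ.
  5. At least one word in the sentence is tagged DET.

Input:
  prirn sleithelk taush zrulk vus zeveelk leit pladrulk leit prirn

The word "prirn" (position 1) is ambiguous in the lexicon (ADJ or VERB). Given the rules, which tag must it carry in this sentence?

ADJ

Candidates per position — 1:prirn {ADJ,VERB}; 2:sleithelk {DET,ADJ}; 3:taush {ADJ,PREP}; 4:zrulk {NOUN}; 5:vus {ADJ,VERB}; 6:zeveelk {ADJ}; 7:leit {PREP}; 8:pladrulk {NOUN}; 9:leit {PREP}; 10:prirn {ADJ,VERB}.
At position 2, choosing ADJ makes rule 5 impossible to satisfy; hence DET.
At position 3, choosing ADJ makes rule 4 impossible to satisfy; hence PREP.
At position 5, choosing VERB makes rule 4 impossible to satisfy; hence ADJ.
At position 10, choosing ADJ makes rule 4 impossible to satisfy; hence VERB.
At position 1, choosing VERB makes rule 1 impossible to satisfy; hence ADJ.
That leaves exactly one tagging: ADJ DET PREP NOUN ADJ ADJ PREP NOUN PREP VERB.
Check: rule 1 satisfied; rule 2 satisfied; rule 3 satisfied; rule 4 satisfied; rule 5 satisfied.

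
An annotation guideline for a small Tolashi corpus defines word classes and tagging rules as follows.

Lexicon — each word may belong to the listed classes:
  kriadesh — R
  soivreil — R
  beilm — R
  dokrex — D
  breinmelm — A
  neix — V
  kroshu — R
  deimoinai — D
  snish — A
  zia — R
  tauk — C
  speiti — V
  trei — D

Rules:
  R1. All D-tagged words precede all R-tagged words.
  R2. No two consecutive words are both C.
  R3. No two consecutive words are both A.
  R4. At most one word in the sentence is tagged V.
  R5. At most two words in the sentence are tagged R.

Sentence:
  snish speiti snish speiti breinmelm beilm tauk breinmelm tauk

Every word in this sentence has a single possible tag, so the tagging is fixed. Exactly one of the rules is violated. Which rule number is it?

4

Fixed tagging: A V A V A R C A C.
Checking each rule: R1 holds, R2 holds, R3 holds, R4 violated, R5 holds.
Only rule 4 fails.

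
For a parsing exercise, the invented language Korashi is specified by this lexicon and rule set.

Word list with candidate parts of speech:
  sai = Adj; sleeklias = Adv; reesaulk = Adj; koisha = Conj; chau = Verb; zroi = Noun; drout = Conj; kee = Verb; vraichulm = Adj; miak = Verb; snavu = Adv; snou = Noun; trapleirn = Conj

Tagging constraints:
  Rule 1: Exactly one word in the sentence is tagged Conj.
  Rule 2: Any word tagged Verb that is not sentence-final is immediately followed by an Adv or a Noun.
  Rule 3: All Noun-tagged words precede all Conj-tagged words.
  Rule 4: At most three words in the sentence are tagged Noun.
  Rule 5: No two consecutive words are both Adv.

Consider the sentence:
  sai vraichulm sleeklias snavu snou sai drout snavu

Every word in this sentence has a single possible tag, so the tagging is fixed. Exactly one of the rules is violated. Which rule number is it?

Fixed tagging: Adj Adj Adv Adv Noun Adj Conj Adv.
Applying the rules: R1 ✓, R2 ✓, R3 ✓, R4 ✓, R5 ✗.
Only rule 5 fails.

5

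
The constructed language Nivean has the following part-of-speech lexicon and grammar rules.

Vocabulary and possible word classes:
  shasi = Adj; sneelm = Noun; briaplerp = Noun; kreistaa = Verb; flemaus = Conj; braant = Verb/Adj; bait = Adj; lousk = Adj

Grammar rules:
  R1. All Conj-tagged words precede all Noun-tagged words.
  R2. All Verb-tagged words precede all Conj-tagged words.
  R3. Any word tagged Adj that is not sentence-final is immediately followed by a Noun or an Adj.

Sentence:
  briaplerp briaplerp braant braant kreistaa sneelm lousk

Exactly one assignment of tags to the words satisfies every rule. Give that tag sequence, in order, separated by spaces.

Noun Noun Verb Verb Verb Noun Adj

Candidates per position — 1:briaplerp {Noun}; 2:briaplerp {Noun}; 3:braant {Verb,Adj}; 4:braant {Verb,Adj}; 5:kreistaa {Verb}; 6:sneelm {Noun}; 7:lousk {Adj}.
Position 3: tagging it Adj would leave rule 3 unsatisfiable, so it must be Verb.
Position 4: tagging it Adj would leave rule 3 unsatisfiable, so it must be Verb.
The unique satisfying tagging is: Noun Noun Verb Verb Verb Noun Adj.
Rule-by-rule: rule 1 ok; rule 2 ok; rule 3 ok.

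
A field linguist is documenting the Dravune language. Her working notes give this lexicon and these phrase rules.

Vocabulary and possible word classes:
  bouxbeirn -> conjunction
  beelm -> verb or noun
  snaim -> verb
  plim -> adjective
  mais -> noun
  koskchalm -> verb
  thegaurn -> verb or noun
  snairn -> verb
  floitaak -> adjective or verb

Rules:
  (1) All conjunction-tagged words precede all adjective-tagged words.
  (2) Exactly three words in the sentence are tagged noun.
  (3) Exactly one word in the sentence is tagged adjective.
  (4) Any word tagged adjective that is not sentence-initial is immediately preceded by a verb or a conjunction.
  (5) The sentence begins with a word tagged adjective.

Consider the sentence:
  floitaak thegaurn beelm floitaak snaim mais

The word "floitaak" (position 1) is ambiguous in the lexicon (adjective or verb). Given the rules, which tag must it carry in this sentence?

adjective

Candidates per position — 1:floitaak {adjective,verb}; 2:thegaurn {verb,noun}; 3:beelm {verb,noun}; 4:floitaak {adjective,verb}; 5:snaim {verb}; 6:mais {noun}.
Position 1: verb is ruled out by rule 5; that leaves adjective.
Position 2: verb is ruled out by rule 2; that leaves noun.
Position 3: verb is ruled out by rule 2; that leaves noun.
Position 4: adjective is ruled out by rule 3; that leaves verb.
The unique satisfying tagging is: adjective noun noun verb verb noun.
Rule-by-rule: rule 1 satisfied; rule 2 satisfied; rule 3 satisfied; rule 4 satisfied; rule 5 satisfied.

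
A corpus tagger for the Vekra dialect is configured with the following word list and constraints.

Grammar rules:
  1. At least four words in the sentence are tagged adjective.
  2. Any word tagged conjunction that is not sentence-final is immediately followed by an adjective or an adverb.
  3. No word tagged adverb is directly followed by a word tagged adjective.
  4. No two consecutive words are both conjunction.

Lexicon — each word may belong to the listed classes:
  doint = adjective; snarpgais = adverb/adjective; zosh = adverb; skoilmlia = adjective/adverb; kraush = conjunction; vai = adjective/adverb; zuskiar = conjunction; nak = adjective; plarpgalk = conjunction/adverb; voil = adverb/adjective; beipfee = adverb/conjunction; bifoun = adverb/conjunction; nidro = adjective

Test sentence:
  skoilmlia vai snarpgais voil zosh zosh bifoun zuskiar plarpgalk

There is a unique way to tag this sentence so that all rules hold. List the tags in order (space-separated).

Candidates per position — 1:skoilmlia {adjective,adverb}; 2:vai {adjective,adverb}; 3:snarpgais {adverb,adjective}; 4:voil {adverb,adjective}; 5:zosh {adverb}; 6:zosh {adverb}; 7:bifoun {adverb,conjunction}; 8:zuskiar {conjunction}; 9:plarpgalk {conjunction,adverb}.
Position 1: tagging it adverb would leave rule 1 unsatisfiable, so it must be adjective.
Position 2: tagging it adverb would leave rule 1 unsatisfiable, so it must be adjective.
Position 3: tagging it adverb would leave rule 1 unsatisfiable, so it must be adjective.
Position 4: tagging it adverb would leave rule 1 unsatisfiable, so it must be adjective.
Position 7: tagging it conjunction would leave rule 2 unsatisfiable, so it must be adverb.
Position 9: tagging it conjunction would leave rule 2 unsatisfiable, so it must be adverb.
The unique satisfying tagging is: adjective adjective adjective adjective adverb adverb adverb conjunction adverb.
Checking: rule 1 holds; rule 2 holds; rule 3 holds; rule 4 holds.

adjective adjective adjective adjective adverb adverb adverb conjunction adverb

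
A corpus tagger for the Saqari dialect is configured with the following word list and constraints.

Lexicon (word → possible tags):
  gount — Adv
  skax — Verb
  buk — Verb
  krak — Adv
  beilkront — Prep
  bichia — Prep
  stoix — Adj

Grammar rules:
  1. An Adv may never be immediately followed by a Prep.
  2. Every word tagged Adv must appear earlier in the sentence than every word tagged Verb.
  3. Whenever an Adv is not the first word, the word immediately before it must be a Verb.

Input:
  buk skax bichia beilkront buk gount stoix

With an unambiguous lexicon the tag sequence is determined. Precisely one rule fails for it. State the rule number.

2

Fixed tagging: Verb Verb Prep Prep Verb Adv Adj.
Applying the rules: R1 ok, R2 fails, R3 ok.
Only rule 2 fails.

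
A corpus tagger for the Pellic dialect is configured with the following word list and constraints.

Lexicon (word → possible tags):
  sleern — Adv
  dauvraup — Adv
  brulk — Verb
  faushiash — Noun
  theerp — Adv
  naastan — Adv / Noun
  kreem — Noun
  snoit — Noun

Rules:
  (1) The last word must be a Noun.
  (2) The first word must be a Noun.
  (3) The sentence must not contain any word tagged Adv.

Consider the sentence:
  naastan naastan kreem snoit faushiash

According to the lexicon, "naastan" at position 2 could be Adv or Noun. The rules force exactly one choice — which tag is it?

Candidates per position — 1:naastan {Adv,Noun}; 2:naastan {Adv,Noun}; 3:kreem {Noun}; 4:snoit {Noun}; 5:faushiash {Noun}.
Position 1: Adv is ruled out by rule 2; that leaves Noun.
Position 2: Adv is ruled out by rule 3; that leaves Noun.
The unique satisfying tagging is: Noun Noun Noun Noun Noun.
Verifying each rule — rule 1 ✓; rule 2 ✓; rule 3 ✓.

Noun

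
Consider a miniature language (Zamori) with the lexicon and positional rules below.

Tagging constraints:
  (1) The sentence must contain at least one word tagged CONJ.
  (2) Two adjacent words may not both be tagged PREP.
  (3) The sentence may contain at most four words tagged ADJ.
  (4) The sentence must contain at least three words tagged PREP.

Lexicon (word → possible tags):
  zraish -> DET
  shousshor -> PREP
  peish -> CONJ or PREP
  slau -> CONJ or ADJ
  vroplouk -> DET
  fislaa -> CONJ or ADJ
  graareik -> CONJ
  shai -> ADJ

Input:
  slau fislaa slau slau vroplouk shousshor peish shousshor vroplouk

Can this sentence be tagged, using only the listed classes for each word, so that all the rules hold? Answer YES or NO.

Candidates per position — 1:slau {CONJ,ADJ}; 2:fislaa {CONJ,ADJ}; 3:slau {CONJ,ADJ}; 4:slau {CONJ,ADJ}; 5:vroplouk {DET}; 6:shousshor {PREP}; 7:peish {CONJ,PREP}; 8:shousshor {PREP}; 9:vroplouk {DET}.
Every candidate sequence violates at least one rule; no consistent tagging exists.

NO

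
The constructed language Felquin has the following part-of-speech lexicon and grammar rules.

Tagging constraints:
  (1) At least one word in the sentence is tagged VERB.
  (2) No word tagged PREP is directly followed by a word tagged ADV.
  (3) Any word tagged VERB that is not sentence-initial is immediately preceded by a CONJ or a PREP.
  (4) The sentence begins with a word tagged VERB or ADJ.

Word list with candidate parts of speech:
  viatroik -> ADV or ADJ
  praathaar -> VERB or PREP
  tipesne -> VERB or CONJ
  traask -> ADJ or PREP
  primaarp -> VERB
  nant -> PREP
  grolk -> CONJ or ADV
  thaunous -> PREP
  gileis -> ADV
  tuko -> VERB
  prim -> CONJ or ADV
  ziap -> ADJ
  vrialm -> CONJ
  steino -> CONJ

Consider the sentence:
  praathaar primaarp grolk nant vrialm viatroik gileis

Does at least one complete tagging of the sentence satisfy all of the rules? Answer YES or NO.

NO

Candidates per position — 1:praathaar {VERB,PREP}; 2:primaarp {VERB}; 3:grolk {CONJ,ADV}; 4:nant {PREP}; 5:vrialm {CONJ}; 6:viatroik {ADV,ADJ}; 7:gileis {ADV}.
Every candidate sequence violates at least one rule; no consistent tagging exists.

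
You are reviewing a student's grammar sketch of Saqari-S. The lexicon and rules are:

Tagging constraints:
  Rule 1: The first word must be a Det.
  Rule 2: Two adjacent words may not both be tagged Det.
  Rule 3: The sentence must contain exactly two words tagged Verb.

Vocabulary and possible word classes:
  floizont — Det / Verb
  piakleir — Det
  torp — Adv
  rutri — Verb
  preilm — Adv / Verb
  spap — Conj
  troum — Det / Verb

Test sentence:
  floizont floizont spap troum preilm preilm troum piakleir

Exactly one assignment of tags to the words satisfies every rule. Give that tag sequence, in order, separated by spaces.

Det Verb Conj Det Adv Adv Verb Det

Candidates per position — 1:floizont {Det,Verb}; 2:floizont {Det,Verb}; 3:spap {Conj}; 4:troum {Det,Verb}; 5:preilm {Adv,Verb}; 6:preilm {Adv,Verb}; 7:troum {Det,Verb}; 8:piakleir {Det}.
Position 1: Verb is ruled out by rule 1; that leaves Det.
Position 2: Det is ruled out by rule 2; that leaves Verb.
Position 7: Det is ruled out by rule 2; that leaves Verb.
Position 4: Verb is ruled out by rule 3; that leaves Det.
Position 5: Verb is ruled out by rule 3; that leaves Adv.
Position 6: Verb is ruled out by rule 3; that leaves Adv.
That leaves exactly one tagging: Det Verb Conj Det Adv Adv Verb Det.
Rule-by-rule: rule 1 ok; rule 2 ok; rule 3 ok.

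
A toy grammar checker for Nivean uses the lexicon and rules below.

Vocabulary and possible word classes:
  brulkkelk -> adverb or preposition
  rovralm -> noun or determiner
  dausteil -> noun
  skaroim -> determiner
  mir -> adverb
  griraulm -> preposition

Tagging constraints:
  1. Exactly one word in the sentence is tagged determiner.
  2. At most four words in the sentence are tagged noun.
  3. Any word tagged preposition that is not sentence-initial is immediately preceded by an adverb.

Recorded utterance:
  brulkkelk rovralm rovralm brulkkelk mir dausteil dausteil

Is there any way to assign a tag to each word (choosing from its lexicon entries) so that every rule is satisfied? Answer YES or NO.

YES

Candidates per position — 1:brulkkelk {adverb,preposition}; 2:rovralm {noun,determiner}; 3:rovralm {noun,determiner}; 4:brulkkelk {adverb,preposition}; 5:mir {adverb}; 6:dausteil {noun}; 7:dausteil {noun}.
One satisfying assignment: adverb noun determiner adverb adverb noun noun.
Checking: rule 1 satisfied; rule 2 satisfied; rule 3 satisfied.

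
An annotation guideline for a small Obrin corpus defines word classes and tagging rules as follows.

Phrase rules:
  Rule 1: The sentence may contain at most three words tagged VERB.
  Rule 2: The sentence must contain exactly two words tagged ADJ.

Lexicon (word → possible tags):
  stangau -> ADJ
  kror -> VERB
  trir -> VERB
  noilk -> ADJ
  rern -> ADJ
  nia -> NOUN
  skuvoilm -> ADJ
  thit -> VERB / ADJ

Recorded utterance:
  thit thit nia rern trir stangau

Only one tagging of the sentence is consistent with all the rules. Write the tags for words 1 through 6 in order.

VERB VERB NOUN ADJ VERB ADJ

Candidates per position — 1:thit {VERB,ADJ}; 2:thit {VERB,ADJ}; 3:nia {NOUN}; 4:rern {ADJ}; 5:trir {VERB}; 6:stangau {ADJ}.
Position 1: tagging it ADJ would leave rule 2 unsatisfiable, so it must be VERB.
Position 2: tagging it ADJ would leave rule 2 unsatisfiable, so it must be VERB.
The unique satisfying tagging is: VERB VERB NOUN ADJ VERB ADJ.
Rule-by-rule: rule 1 holds; rule 2 holds.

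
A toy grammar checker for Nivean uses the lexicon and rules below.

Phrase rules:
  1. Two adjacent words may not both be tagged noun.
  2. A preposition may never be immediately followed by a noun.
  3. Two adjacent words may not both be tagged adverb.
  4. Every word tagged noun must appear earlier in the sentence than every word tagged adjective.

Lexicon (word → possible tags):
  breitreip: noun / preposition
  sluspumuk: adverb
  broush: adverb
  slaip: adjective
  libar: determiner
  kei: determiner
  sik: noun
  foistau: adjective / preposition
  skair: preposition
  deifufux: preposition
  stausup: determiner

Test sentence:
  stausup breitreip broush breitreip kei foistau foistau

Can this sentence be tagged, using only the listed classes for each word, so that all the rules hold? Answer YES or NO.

YES

Candidates per position — 1:stausup {determiner}; 2:breitreip {noun,preposition}; 3:broush {adverb}; 4:breitreip {noun,preposition}; 5:kei {determiner}; 6:foistau {adjective,preposition}; 7:foistau {adjective,preposition}.
One satisfying assignment: determiner preposition adverb noun determiner preposition preposition.
Check: rule 1 satisfied; rule 2 satisfied; rule 3 satisfied; rule 4 satisfied.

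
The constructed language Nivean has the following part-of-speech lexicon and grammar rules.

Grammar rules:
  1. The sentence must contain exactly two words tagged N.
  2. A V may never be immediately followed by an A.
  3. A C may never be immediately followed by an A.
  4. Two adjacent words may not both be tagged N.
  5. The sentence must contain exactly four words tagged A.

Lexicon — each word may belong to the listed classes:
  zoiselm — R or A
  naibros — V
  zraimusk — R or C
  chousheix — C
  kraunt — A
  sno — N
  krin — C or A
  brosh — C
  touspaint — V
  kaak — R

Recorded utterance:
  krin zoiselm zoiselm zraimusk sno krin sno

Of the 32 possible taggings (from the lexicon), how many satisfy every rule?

Candidates per position — 1:krin {C,A}; 2:zoiselm {R,A}; 3:zoiselm {R,A}; 4:zraimusk {R,C}; 5:sno {N}; 6:krin {C,A}; 7:sno {N}.
There are 32 candidate sequences in total.
The sequences that satisfy every rule: A A A R N A N; A A A C N A N.
Count = 2.

2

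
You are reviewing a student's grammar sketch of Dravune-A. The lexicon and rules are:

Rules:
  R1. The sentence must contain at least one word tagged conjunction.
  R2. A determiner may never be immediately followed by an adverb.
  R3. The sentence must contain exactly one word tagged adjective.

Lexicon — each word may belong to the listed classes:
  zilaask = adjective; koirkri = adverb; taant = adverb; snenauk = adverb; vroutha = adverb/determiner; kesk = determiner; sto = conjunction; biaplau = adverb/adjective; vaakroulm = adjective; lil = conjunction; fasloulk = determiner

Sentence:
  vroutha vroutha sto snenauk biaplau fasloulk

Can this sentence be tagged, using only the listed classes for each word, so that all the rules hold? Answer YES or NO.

YES

Candidates per position — 1:vroutha {adverb,determiner}; 2:vroutha {adverb,determiner}; 3:sto {conjunction}; 4:snenauk {adverb}; 5:biaplau {adverb,adjective}; 6:fasloulk {determiner}.
One satisfying assignment: determiner determiner conjunction adverb adjective determiner.
Check: rule 1 satisfied; rule 2 satisfied; rule 3 satisfied.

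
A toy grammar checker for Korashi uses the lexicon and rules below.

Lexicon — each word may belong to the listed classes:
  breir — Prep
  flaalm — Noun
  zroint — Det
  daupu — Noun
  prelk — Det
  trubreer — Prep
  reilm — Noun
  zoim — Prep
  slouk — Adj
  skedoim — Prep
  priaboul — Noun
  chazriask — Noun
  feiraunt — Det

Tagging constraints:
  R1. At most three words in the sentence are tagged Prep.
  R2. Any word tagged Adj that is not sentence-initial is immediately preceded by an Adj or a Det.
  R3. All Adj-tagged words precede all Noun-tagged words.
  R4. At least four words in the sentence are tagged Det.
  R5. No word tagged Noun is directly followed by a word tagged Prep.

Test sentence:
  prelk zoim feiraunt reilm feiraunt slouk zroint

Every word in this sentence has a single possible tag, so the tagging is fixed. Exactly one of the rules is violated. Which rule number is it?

3

Fixed tagging: Det Prep Det Noun Det Adj Det.
Applying the rules: R1 ✓, R2 ✓, R3 ✗, R4 ✓, R5 ✓.
Only rule 3 fails.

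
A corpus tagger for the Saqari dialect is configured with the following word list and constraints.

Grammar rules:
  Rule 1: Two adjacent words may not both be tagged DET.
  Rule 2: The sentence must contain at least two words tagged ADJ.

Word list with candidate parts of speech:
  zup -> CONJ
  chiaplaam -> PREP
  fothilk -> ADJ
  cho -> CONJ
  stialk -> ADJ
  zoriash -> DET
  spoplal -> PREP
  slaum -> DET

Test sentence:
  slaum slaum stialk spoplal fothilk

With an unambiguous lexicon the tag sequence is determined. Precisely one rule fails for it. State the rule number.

1

Fixed tagging: DET DET ADJ PREP ADJ.
Applying the rules: R1 fails, R2 ok.
Only rule 1 fails.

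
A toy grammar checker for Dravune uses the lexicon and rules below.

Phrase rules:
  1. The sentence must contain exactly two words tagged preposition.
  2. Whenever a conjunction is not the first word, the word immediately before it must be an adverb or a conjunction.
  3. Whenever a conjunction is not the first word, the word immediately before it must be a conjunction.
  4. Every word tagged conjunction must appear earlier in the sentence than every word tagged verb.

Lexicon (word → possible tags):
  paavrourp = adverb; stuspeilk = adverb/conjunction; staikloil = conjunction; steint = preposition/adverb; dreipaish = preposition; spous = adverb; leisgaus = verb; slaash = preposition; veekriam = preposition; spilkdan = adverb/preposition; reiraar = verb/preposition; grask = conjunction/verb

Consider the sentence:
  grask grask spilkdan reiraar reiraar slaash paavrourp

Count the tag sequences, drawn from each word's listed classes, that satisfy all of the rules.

Candidates per position — 1:grask {conjunction,verb}; 2:grask {conjunction,verb}; 3:spilkdan {adverb,preposition}; 4:reiraar {verb,preposition}; 5:reiraar {verb,preposition}; 6:slaash {preposition}; 7:paavrourp {adverb}.
There are 32 candidate sequences in total.
Checking each against the rules leaves 9 sequences.
Count = 9.

9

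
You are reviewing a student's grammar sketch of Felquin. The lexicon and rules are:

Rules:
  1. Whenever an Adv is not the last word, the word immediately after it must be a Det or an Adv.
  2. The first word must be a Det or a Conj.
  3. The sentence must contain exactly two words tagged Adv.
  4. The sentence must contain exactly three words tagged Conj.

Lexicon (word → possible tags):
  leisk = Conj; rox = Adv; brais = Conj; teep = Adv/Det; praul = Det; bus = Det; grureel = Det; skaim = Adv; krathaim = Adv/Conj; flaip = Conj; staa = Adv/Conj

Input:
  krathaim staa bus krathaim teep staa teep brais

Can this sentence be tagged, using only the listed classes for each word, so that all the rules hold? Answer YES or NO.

Candidates per position — 1:krathaim {Adv,Conj}; 2:staa {Adv,Conj}; 3:bus {Det}; 4:krathaim {Adv,Conj}; 5:teep {Adv,Det}; 6:staa {Adv,Conj}; 7:teep {Adv,Det}; 8:brais {Conj}.
One satisfying assignment: Conj Adv Det Conj Det Adv Det Conj.
Checking: rule 1 ✓; rule 2 ✓; rule 3 ✓; rule 4 ✓.

YES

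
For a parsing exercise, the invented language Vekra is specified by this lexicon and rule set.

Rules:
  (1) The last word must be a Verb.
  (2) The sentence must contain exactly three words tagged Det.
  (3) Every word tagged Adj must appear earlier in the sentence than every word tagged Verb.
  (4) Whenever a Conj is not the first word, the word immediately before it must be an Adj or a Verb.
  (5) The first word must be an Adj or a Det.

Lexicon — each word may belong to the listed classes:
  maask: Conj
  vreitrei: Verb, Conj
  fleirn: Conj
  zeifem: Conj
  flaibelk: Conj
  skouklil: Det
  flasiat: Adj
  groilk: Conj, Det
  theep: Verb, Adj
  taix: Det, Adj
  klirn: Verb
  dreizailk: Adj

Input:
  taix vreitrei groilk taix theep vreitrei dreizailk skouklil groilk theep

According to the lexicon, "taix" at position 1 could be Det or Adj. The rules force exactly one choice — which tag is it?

Candidates per position — 1:taix {Det,Adj}; 2:vreitrei {Verb,Conj}; 3:groilk {Conj,Det}; 4:taix {Det,Adj}; 5:theep {Verb,Adj}; 6:vreitrei {Verb,Conj}; 7:dreizailk {Adj}; 8:skouklil {Det}; 9:groilk {Conj,Det}; 10:theep {Verb,Adj}.
Word 2 cannot be Verb — rule 3 would then fail for every completion. It is Conj.
Word 3 cannot be Conj — rule 4 would then fail for every completion. It is Det.
Word 5 cannot be Verb — rule 3 would then fail for every completion. It is Adj.
Word 6 cannot be Verb — rule 3 would then fail for every completion. It is Conj.
Word 9 cannot be Conj — rule 4 would then fail for every completion. It is Det.
Word 10 cannot be Adj — rule 1 would then fail for every completion. It is Verb.
Word 1 cannot be Det — rule 2 would then fail for every completion. It is Adj.
Word 4 cannot be Det — rule 2 would then fail for every completion. It is Adj.
That leaves exactly one tagging: Adj Conj Det Adj Adj Conj Adj Det Det Verb.
Check: rule 1 ✓; rule 2 ✓; rule 3 ✓; rule 4 ✓; rule 5 ✓.

Adj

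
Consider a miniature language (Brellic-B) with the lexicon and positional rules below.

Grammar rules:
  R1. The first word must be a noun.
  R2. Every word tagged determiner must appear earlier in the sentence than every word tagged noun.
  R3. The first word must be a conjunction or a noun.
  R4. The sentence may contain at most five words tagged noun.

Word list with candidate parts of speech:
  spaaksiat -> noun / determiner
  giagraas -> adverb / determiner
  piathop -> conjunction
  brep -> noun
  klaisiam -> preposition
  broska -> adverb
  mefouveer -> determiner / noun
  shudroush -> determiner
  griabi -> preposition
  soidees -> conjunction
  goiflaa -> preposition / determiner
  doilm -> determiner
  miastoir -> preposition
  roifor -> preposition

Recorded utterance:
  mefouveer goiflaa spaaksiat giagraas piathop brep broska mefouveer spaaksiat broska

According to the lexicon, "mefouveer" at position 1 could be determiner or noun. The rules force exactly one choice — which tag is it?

noun

Candidates per position — 1:mefouveer {determiner,noun}; 2:goiflaa {preposition,determiner}; 3:spaaksiat {noun,determiner}; 4:giagraas {adverb,determiner}; 5:piathop {conjunction}; 6:brep {noun}; 7:broska {adverb}; 8:mefouveer {determiner,noun}; 9:spaaksiat {noun,determiner}; 10:broska {adverb}.
If word 1 were determiner, no tagging could satisfy rule 1; so word 1 is noun.
If word 2 were determiner, no tagging could satisfy rule 2; so word 2 is preposition.
If word 3 were determiner, no tagging could satisfy rule 2; so word 3 is noun.
If word 4 were determiner, no tagging could satisfy rule 2; so word 4 is adverb.
If word 8 were determiner, no tagging could satisfy rule 2; so word 8 is noun.
If word 9 were determiner, no tagging could satisfy rule 2; so word 9 is noun.
The only consistent sequence is: noun preposition noun adverb conjunction noun adverb noun noun adverb.
Rule-by-rule: rule 1 ok; rule 2 ok; rule 3 ok; rule 4 ok.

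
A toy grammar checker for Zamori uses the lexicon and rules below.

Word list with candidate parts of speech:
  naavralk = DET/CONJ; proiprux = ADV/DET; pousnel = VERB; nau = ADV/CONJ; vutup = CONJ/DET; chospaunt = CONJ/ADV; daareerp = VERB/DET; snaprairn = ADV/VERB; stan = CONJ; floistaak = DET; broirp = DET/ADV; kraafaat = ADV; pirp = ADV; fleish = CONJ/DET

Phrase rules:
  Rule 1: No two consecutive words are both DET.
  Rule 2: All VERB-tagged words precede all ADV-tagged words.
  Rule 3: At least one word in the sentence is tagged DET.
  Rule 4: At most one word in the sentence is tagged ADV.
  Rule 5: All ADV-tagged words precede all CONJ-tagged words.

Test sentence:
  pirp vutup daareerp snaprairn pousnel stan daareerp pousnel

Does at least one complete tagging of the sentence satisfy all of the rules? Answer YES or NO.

Candidates per position — 1:pirp {ADV}; 2:vutup {CONJ,DET}; 3:daareerp {VERB,DET}; 4:snaprairn {ADV,VERB}; 5:pousnel {VERB}; 6:stan {CONJ}; 7:daareerp {VERB,DET}; 8:pousnel {VERB}.
Rule 2 cannot be satisfied by any choice of tags from the lexicon.
So there is no consistent tagging.

NO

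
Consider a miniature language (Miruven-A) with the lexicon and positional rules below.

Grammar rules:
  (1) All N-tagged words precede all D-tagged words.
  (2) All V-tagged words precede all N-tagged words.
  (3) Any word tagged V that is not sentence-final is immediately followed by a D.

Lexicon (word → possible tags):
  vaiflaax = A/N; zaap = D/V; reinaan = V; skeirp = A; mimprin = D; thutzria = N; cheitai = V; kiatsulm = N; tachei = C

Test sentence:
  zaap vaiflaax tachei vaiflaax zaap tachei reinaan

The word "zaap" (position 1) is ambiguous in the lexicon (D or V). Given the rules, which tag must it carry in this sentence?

Candidates per position — 1:zaap {D,V}; 2:vaiflaax {A,N}; 3:tachei {C}; 4:vaiflaax {A,N}; 5:zaap {D,V}; 6:tachei {C}; 7:reinaan {V}.
At position 1, choosing V makes rule 3 impossible to satisfy; hence D.
At position 2, choosing N makes rule 1 impossible to satisfy; hence A.
At position 4, choosing N makes rule 1 impossible to satisfy; hence A.
At position 5, choosing V makes rule 3 impossible to satisfy; hence D.
So the tagging must be: D A C A D C V.
Verifying each rule — rule 1 ✓; rule 2 ✓; rule 3 ✓.

D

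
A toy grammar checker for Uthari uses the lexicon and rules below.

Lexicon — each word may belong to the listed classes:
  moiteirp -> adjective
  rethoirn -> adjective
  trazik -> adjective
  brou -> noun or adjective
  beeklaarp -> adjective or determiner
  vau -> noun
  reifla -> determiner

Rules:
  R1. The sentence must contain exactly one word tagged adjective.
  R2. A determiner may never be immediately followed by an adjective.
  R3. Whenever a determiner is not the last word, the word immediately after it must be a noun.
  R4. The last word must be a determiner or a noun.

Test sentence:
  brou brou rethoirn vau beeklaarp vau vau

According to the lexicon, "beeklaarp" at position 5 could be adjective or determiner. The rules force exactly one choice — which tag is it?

Candidates per position — 1:brou {noun,adjective}; 2:brou {noun,adjective}; 3:rethoirn {adjective}; 4:vau {noun}; 5:beeklaarp {adjective,determiner}; 6:vau {noun}; 7:vau {noun}.
If word 1 were adjective, no tagging could satisfy rule 1; so word 1 is noun.
If word 2 were adjective, no tagging could satisfy rule 1; so word 2 is noun.
If word 5 were adjective, no tagging could satisfy rule 1; so word 5 is determiner.
The only consistent sequence is: noun noun adjective noun determiner noun noun.
Check: rule 1 ✓; rule 2 ✓; rule 3 ✓; rule 4 ✓.

determiner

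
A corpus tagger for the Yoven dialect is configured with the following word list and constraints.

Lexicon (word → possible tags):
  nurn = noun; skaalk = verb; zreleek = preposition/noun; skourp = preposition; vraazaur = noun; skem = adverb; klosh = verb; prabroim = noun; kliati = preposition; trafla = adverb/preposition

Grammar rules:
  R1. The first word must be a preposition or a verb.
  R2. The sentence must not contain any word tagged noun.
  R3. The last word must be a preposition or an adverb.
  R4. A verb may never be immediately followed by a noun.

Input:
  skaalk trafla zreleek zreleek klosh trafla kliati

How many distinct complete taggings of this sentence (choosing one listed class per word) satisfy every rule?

4

Candidates per position — 1:skaalk {verb}; 2:trafla {adverb,preposition}; 3:zreleek {preposition,noun}; 4:zreleek {preposition,noun}; 5:klosh {verb}; 6:trafla {adverb,preposition}; 7:kliati {preposition}.
There are 16 candidate sequences in total.
The sequences that satisfy every rule: verb adverb preposition preposition verb adverb preposition; verb adverb preposition preposition verb preposition preposition; verb preposition preposition preposition verb adverb preposition; verb preposition preposition preposition verb preposition preposition.
Count = 4.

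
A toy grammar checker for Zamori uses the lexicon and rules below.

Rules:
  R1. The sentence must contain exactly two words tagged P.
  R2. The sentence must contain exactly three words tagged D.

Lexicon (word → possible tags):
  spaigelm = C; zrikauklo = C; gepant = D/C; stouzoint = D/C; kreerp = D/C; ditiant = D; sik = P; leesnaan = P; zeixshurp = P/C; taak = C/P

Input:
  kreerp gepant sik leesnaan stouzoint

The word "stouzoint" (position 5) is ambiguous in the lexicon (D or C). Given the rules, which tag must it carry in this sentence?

Candidates per position — 1:kreerp {D,C}; 2:gepant {D,C}; 3:sik {P}; 4:leesnaan {P}; 5:stouzoint {D,C}.
Position 1: tagging it C would leave rule 2 unsatisfiable, so it must be D.
Position 2: tagging it C would leave rule 2 unsatisfiable, so it must be D.
Position 5: tagging it C would leave rule 2 unsatisfiable, so it must be D.
The only consistent sequence is: D D P P D.
Check: rule 1 ok; rule 2 ok.

D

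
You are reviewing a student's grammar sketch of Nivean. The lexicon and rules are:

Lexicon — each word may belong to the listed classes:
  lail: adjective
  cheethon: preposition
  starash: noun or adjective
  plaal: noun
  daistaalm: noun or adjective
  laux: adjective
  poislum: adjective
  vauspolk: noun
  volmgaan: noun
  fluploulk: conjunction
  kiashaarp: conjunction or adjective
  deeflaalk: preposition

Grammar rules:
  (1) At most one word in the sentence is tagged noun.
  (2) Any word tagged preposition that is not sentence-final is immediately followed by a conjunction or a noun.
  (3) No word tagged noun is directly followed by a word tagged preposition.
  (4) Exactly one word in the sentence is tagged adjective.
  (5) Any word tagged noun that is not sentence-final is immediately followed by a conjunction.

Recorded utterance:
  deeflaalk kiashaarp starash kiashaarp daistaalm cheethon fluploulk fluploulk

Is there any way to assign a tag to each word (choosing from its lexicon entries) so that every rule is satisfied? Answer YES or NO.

Candidates per position — 1:deeflaalk {preposition}; 2:kiashaarp {conjunction,adjective}; 3:starash {noun,adjective}; 4:kiashaarp {conjunction,adjective}; 5:daistaalm {noun,adjective}; 6:cheethon {preposition}; 7:fluploulk {conjunction}; 8:fluploulk {conjunction}.
One satisfying assignment: preposition conjunction noun conjunction adjective preposition conjunction conjunction.
Checking: rule 1 ok; rule 2 ok; rule 3 ok; rule 4 ok; rule 5 ok.

YES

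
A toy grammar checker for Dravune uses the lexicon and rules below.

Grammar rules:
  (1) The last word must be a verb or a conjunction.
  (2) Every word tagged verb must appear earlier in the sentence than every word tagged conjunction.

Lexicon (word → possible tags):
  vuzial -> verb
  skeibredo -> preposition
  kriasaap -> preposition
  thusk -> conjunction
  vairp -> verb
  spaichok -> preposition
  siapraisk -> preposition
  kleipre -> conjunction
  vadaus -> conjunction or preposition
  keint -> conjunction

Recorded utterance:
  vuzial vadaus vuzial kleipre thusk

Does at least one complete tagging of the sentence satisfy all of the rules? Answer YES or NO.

YES

Candidates per position — 1:vuzial {verb}; 2:vadaus {conjunction,preposition}; 3:vuzial {verb}; 4:kleipre {conjunction}; 5:thusk {conjunction}.
One satisfying assignment: verb preposition verb conjunction conjunction.
Check: rule 1 ✓; rule 2 ✓.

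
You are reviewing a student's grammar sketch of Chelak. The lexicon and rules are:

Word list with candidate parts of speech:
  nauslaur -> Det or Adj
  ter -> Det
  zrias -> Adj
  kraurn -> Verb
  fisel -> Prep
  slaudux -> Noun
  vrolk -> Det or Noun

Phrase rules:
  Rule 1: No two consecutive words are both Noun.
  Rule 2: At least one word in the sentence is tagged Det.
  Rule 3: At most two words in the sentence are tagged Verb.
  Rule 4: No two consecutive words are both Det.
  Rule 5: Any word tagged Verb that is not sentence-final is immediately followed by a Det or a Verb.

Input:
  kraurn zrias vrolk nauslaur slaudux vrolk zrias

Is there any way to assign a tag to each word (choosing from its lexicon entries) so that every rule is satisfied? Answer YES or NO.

Candidates per position — 1:kraurn {Verb}; 2:zrias {Adj}; 3:vrolk {Det,Noun}; 4:nauslaur {Det,Adj}; 5:slaudux {Noun}; 6:vrolk {Det,Noun}; 7:zrias {Adj}.
Rule 5 cannot be satisfied by any choice of tags from the lexicon.
So there is no consistent tagging.

NO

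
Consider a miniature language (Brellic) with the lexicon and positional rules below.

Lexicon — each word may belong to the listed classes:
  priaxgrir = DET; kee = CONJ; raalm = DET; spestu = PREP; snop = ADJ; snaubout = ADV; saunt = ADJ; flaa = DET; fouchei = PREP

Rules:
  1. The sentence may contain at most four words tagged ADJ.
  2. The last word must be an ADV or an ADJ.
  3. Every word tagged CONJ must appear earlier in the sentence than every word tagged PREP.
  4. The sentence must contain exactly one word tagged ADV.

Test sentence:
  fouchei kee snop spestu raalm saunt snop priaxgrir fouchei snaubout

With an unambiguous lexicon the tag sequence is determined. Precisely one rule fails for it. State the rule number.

Fixed tagging: PREP CONJ ADJ PREP DET ADJ ADJ DET PREP ADV.
Rule check: R1 holds, R2 holds, R3 violated, R4 holds.
Only rule 3 fails.

3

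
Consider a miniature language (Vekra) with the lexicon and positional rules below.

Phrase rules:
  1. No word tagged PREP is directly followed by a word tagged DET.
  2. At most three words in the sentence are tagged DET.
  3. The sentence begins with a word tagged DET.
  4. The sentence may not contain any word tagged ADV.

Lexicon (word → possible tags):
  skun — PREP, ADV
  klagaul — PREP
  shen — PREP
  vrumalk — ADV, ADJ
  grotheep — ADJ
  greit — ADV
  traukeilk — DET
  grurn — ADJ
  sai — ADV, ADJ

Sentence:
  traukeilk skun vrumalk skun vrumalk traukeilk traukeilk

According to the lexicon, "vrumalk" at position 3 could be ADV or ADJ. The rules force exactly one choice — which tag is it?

ADJ

Candidates per position — 1:traukeilk {DET}; 2:skun {PREP,ADV}; 3:vrumalk {ADV,ADJ}; 4:skun {PREP,ADV}; 5:vrumalk {ADV,ADJ}; 6:traukeilk {DET}; 7:traukeilk {DET}.
At position 2, choosing ADV makes rule 4 impossible to satisfy; hence PREP.
At position 3, choosing ADV makes rule 4 impossible to satisfy; hence ADJ.
At position 4, choosing ADV makes rule 4 impossible to satisfy; hence PREP.
At position 5, choosing ADV makes rule 4 impossible to satisfy; hence ADJ.
The only consistent sequence is: DET PREP ADJ PREP ADJ DET DET.
Check: rule 1 ok; rule 2 ok; rule 3 ok; rule 4 ok.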